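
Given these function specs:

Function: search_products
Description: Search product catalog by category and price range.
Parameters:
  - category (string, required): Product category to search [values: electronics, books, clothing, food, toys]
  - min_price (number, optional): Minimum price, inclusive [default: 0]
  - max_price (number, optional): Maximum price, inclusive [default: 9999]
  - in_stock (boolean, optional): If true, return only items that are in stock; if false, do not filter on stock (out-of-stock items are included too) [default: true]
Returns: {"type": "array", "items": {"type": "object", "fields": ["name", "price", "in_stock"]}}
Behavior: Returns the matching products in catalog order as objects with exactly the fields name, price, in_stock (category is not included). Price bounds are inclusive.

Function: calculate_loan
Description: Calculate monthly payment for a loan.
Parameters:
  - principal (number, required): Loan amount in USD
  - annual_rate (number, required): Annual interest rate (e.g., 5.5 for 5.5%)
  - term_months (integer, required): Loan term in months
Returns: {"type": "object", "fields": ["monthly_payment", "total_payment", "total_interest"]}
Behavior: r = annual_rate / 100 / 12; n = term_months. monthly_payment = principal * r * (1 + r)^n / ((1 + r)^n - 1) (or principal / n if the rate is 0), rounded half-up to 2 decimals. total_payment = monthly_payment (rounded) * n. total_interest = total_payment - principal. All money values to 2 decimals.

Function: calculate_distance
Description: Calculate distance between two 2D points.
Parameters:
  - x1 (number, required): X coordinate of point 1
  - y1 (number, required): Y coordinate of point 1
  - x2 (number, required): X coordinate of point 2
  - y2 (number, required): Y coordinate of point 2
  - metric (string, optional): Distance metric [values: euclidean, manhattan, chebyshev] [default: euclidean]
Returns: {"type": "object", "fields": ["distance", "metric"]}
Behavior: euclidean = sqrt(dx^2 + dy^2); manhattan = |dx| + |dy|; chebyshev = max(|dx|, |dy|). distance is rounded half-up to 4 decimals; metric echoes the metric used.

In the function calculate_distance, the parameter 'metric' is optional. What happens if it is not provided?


The calculate_distance spec declares:
  - metric (string, optional): Distance metric [values: euclidean, manhattan, chebyshev] [default: euclidean]
It defaults to euclidean


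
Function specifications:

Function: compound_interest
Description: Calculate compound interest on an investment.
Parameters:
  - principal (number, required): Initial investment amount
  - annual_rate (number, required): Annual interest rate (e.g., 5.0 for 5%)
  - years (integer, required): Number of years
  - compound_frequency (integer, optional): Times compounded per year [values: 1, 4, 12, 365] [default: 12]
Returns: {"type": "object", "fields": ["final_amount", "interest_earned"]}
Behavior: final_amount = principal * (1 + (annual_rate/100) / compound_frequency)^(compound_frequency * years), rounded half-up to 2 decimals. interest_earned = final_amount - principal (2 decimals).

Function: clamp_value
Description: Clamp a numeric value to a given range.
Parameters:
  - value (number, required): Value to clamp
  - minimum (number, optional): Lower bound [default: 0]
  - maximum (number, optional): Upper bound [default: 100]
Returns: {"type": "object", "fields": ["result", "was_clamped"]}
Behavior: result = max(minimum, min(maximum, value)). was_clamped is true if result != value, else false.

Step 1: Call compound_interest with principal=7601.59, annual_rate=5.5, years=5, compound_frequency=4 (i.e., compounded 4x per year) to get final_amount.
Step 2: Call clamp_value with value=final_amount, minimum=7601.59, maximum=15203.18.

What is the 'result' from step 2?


Step 1: compound_interest
  rate per period = 5.5/100/4 = 0.01375 (keep full precision); periods = 4 * 5 = 20
  (1 + 0.01375)^20 = 1.3140665
  final_amount = 7601.59 * 1.3140665 = 9988.994779 -> 9988.99
  interest_earned = 9988.99 - 7601.59 = 2387.40
  -> final_amount = 9988.99
Step 2: clamp_value(value=9988.99, minimum=7601.59, maximum=15203.18)
  result = max(7601.59, min(15203.18, 9988.99)) = max(7601.59, 9988.99) = 9988.99
  was_clamped = (9988.99 != 9988.99) = false
  -> result = 9988.99
9988.99


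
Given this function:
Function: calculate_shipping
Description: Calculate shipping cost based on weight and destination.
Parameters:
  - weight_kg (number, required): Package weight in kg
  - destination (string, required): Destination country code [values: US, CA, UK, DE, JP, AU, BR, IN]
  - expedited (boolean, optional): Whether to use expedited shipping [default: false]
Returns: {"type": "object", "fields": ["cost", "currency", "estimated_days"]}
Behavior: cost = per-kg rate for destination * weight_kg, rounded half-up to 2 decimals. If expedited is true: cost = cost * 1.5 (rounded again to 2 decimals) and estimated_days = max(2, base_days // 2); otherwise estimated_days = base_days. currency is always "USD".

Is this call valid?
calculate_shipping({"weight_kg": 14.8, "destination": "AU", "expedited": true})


Checking all required parameters present and types match... All valid.
Valid


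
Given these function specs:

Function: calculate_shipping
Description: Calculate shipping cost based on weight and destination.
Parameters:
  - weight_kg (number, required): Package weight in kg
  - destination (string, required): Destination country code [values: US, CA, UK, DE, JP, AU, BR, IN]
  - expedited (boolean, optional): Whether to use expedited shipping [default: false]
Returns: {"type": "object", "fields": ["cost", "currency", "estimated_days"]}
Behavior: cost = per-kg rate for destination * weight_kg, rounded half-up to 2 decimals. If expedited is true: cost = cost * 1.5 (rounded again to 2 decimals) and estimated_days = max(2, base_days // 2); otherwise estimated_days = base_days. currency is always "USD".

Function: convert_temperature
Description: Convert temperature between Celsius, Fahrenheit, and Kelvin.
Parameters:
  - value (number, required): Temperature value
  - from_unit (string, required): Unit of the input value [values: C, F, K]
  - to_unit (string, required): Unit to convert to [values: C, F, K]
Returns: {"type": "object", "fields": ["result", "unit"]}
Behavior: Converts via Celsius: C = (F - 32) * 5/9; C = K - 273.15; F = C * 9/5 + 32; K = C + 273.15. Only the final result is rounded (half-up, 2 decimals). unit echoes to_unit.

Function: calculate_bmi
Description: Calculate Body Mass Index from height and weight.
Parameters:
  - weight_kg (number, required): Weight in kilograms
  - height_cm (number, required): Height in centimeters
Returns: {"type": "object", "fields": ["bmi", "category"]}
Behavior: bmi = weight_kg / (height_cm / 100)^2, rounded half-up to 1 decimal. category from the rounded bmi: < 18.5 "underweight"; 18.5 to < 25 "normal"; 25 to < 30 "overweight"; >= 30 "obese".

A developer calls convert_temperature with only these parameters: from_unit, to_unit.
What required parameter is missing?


Required parameters: value, from_unit, to_unit
Provided: from_unit, to_unit
Missing: value
value


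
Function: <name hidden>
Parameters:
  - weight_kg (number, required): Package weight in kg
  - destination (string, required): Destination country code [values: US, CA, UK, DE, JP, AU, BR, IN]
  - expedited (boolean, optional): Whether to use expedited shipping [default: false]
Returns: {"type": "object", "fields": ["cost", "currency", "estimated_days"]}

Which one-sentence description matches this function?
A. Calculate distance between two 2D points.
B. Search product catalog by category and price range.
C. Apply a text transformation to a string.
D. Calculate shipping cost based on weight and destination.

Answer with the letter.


Parameters weight_kg, destination, expedited and return ["cost", "currency", "estimated_days"] fit: Calculate shipping cost based on weight and destination.
D


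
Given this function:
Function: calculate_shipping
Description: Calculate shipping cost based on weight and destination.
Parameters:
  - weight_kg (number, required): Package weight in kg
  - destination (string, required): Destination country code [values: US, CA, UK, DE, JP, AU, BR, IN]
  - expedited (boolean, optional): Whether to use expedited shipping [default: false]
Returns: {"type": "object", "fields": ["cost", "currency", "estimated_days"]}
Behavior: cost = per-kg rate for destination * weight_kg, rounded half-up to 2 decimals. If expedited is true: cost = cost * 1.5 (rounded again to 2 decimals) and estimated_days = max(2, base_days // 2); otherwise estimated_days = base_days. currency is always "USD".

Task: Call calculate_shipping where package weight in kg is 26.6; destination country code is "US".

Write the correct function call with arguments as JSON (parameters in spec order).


Mapping each described value to its parameter name:
  'Package weight in kg' -> weight_kg = 26.6
  'Destination country code' -> destination = "US"
calculate_shipping({"weight_kg": 26.6, "destination": "US"})


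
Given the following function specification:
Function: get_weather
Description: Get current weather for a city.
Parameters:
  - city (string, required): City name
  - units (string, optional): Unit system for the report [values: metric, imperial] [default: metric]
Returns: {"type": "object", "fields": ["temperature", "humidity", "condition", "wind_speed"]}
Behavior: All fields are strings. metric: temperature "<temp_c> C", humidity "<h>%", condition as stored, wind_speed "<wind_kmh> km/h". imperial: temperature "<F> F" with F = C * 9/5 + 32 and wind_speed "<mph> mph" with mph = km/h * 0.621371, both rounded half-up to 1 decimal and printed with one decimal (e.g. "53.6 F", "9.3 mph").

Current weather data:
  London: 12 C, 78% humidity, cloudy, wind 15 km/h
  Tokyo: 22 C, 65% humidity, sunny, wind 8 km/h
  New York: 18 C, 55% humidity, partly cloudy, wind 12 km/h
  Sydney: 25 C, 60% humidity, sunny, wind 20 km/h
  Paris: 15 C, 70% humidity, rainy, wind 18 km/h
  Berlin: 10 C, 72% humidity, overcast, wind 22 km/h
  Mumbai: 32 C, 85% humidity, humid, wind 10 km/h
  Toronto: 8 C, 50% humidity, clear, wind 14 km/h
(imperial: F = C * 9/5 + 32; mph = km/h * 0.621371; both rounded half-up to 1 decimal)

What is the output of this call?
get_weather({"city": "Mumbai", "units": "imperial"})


Mumbai record: 32 C, 85%, humid, 10 km/h
imperial: temperature = 32 * 9/5 + 32 = 89.6 -> 89.6 F
imperial: wind_speed = 10 * 0.621371 = 6.21371 -> 6.2 mph
Output:
{"temperature": "89.6 F", "humidity": "85%", "condition": "humid", "wind_speed": "6.2 mph"}


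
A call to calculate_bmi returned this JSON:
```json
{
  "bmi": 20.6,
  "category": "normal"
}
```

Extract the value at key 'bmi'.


20.6


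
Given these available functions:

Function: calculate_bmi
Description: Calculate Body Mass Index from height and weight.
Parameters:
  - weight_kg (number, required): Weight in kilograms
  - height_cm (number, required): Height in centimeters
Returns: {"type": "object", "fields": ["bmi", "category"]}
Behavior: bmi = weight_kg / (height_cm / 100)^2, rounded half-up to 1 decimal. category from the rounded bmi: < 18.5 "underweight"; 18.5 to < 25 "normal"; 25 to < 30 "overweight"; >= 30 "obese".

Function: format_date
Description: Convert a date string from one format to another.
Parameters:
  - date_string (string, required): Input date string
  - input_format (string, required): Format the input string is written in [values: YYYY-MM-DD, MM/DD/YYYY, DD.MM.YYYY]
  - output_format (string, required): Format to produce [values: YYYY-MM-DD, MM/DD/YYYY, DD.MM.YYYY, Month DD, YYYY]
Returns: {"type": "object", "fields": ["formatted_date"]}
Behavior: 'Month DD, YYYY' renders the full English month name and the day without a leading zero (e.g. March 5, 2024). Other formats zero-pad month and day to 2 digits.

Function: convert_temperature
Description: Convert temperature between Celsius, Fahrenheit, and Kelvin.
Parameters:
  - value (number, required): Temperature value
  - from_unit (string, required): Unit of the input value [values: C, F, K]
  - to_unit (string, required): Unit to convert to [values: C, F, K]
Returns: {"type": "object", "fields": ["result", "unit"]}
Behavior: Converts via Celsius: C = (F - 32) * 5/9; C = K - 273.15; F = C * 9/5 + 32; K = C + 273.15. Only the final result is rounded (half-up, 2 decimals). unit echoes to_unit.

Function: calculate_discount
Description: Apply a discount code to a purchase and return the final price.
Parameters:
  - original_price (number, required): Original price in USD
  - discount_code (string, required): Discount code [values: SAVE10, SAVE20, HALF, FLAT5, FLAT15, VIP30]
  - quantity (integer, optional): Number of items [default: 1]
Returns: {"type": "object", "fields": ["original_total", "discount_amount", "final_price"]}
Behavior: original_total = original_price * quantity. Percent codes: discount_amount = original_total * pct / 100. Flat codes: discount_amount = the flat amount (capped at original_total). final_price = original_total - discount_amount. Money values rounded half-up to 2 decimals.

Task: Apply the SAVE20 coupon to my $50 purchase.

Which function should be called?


The task needs a function whose description is: Apply a discount code to a purchase and return the final price.
calculate_discount


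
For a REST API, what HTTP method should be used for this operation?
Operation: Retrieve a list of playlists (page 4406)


GET = read, POST = create, PUT = update/replace, DELETE = remove
This operation is a read.
GET


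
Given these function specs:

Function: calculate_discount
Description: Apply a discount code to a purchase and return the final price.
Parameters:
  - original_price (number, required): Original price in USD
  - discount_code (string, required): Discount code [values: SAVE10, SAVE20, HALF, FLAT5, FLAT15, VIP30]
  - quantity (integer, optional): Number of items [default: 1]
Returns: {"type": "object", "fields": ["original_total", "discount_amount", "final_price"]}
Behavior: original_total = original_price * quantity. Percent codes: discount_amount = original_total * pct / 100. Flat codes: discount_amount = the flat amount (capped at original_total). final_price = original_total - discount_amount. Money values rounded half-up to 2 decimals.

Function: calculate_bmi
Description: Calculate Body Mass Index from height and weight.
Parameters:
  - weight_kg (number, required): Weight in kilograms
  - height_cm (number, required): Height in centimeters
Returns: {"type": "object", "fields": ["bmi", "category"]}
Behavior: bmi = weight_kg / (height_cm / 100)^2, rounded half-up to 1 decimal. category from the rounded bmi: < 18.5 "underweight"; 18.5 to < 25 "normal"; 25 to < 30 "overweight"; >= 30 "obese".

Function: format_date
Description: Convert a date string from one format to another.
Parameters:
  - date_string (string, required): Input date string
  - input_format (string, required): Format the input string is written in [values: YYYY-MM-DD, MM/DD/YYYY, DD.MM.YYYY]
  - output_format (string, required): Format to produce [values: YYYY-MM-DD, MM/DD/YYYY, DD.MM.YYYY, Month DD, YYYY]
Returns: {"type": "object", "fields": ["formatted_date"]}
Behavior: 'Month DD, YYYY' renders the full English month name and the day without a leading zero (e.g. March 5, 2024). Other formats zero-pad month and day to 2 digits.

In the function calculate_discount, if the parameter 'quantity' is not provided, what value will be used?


The calculate_discount spec declares:
  - quantity (integer, optional): Number of items [default: 1]
Default:
1


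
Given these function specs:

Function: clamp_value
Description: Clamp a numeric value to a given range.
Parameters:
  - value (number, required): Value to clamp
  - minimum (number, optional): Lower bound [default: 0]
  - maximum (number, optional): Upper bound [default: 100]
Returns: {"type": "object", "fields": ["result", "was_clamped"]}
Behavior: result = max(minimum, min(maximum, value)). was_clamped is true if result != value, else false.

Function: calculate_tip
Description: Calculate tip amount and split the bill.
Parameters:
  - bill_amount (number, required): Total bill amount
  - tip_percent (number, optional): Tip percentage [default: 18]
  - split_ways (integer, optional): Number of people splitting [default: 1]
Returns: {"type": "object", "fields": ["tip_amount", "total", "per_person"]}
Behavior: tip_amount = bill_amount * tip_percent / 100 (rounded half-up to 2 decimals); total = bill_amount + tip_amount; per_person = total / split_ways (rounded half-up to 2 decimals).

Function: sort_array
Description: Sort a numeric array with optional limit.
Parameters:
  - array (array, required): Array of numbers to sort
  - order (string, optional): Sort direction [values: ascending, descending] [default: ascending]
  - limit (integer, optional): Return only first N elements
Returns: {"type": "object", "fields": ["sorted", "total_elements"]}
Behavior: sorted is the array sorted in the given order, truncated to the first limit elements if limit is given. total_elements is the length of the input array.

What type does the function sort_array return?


The sort_array spec declares Returns: {"type": "object", "fields": ["sorted", "total_elements"]}
Type:
object


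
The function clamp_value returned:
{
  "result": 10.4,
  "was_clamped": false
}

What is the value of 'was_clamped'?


false


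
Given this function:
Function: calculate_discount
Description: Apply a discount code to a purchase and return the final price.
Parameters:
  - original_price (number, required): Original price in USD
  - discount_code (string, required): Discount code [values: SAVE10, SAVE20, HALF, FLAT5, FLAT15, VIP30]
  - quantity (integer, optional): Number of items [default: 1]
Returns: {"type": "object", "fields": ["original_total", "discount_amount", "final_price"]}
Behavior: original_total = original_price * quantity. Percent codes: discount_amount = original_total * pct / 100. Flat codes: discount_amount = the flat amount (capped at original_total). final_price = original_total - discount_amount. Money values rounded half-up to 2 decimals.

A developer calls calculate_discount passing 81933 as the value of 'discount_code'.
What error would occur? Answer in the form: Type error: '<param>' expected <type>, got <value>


Spec: 'discount_code' is declared as string; 81933 is an integer.
Type error: 'discount_code' expected string, got 81933


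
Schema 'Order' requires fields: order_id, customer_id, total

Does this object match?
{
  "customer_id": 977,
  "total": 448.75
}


Checking required fields...
Missing: order_id
Invalid - missing required field 'order_id'


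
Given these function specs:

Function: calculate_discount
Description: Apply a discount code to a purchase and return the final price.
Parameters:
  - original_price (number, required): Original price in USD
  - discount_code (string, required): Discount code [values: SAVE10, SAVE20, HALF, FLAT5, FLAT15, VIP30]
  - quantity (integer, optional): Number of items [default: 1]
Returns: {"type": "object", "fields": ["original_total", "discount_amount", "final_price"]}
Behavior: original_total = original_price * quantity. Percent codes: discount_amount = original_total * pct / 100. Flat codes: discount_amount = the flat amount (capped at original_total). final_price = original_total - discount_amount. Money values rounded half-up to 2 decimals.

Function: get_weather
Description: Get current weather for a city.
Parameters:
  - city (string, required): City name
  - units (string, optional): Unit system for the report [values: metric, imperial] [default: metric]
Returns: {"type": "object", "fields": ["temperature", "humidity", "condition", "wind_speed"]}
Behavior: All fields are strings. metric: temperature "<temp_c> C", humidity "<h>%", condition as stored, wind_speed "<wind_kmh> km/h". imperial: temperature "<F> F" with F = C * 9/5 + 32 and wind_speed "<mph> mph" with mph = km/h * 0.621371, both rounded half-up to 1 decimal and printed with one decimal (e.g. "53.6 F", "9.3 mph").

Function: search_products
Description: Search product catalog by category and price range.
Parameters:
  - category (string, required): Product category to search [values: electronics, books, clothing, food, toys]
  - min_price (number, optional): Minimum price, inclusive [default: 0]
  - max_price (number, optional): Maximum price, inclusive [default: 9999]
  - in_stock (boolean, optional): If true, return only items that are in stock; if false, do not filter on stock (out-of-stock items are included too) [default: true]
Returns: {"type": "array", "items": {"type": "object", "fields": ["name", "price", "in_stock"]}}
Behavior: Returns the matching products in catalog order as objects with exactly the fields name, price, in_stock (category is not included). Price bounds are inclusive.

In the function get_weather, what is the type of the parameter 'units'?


The get_weather spec declares:
  - units (string, optional): Unit system for the report [values: metric, imperial] [default: metric]
Type:
string


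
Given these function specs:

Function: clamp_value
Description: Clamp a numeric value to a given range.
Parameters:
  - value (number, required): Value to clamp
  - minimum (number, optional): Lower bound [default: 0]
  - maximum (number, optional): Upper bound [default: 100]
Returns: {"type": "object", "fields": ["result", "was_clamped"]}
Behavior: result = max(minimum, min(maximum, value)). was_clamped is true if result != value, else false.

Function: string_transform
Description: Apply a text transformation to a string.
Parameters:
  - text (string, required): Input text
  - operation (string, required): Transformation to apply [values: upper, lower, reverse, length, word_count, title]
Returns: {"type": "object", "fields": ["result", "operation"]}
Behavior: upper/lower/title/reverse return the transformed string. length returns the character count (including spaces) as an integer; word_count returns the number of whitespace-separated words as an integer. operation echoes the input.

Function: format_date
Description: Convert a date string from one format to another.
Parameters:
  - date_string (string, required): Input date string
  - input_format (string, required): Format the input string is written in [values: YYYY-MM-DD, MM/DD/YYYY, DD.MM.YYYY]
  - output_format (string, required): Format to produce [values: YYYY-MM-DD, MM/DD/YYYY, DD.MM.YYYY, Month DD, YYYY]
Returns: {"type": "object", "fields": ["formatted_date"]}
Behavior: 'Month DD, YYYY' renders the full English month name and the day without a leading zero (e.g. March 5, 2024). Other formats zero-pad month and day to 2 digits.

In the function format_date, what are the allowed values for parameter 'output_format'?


The format_date spec declares:
  - output_format (string, required): Format to produce [values: YYYY-MM-DD, MM/DD/YYYY, DD.MM.YYYY, Month DD, YYYY]
Allowed values:
YYYY-MM-DD, MM/DD/YYYY, DD.MM.YYYY, Month DD, YYYY


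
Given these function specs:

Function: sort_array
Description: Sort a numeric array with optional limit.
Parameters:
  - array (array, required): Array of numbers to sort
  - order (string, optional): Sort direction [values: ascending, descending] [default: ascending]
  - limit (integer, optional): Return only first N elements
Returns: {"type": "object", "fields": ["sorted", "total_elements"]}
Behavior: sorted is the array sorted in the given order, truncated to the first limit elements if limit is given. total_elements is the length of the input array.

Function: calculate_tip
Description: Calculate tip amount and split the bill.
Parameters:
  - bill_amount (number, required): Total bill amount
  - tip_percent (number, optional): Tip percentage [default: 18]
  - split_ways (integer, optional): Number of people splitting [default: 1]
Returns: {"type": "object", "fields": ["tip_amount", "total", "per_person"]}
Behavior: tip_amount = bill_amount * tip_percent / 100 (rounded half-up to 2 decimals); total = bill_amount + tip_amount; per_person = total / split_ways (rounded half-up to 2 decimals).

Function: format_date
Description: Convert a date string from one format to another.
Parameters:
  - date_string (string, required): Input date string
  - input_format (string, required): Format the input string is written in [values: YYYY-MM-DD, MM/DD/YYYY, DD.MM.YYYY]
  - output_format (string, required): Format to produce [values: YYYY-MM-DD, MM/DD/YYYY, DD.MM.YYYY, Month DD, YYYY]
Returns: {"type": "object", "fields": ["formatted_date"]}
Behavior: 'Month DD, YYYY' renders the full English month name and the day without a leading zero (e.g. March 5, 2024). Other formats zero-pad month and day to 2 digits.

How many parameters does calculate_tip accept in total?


Parameters of calculate_tip: bill_amount (required), tip_percent (optional), split_ways (optional)
Total:
3


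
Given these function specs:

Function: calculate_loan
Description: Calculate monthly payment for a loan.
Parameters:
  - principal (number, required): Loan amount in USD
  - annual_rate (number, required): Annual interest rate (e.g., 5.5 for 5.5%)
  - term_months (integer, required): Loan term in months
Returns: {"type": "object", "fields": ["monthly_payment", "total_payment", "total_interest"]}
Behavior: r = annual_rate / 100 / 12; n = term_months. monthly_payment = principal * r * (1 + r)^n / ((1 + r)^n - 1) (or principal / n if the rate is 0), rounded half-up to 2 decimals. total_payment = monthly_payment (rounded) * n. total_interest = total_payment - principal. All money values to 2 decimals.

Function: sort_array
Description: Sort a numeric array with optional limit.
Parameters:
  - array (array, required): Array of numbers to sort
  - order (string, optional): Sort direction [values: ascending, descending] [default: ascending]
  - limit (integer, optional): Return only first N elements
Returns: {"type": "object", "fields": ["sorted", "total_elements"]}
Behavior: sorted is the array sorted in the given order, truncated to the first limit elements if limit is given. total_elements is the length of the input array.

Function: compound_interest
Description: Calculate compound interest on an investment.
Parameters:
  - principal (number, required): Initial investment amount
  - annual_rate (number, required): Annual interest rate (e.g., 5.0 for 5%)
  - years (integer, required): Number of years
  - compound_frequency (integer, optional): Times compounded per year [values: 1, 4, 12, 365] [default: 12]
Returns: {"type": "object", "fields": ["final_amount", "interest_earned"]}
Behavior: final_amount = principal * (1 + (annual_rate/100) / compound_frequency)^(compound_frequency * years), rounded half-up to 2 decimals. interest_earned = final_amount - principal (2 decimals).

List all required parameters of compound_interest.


Parameters of compound_interest and their required/optional flag:
  principal: required
  annual_rate: required
  years: required
  compound_frequency: optional
annual_rate, principal, years


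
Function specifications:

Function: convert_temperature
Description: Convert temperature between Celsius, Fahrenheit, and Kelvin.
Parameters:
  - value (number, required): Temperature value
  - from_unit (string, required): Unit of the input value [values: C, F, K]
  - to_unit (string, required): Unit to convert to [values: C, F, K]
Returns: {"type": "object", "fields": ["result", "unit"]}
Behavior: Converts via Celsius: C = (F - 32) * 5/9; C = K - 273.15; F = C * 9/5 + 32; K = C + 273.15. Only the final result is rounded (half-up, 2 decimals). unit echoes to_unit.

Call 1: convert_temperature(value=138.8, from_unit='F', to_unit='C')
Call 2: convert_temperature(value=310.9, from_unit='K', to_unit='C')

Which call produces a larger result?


Call 1:
  To C: (138.8 - 32) * 5/9 = 59.333333
  Target is C: 59.333333
  Round to 2 decimals: 59.33
  -> 59.33 C
Call 2:
  To C: 310.9 - 273.15 = 37.75
  Target is C: 37.75
  Round to 2 decimals: 37.75
  -> 37.75 C
Call 1 (59.33 C)


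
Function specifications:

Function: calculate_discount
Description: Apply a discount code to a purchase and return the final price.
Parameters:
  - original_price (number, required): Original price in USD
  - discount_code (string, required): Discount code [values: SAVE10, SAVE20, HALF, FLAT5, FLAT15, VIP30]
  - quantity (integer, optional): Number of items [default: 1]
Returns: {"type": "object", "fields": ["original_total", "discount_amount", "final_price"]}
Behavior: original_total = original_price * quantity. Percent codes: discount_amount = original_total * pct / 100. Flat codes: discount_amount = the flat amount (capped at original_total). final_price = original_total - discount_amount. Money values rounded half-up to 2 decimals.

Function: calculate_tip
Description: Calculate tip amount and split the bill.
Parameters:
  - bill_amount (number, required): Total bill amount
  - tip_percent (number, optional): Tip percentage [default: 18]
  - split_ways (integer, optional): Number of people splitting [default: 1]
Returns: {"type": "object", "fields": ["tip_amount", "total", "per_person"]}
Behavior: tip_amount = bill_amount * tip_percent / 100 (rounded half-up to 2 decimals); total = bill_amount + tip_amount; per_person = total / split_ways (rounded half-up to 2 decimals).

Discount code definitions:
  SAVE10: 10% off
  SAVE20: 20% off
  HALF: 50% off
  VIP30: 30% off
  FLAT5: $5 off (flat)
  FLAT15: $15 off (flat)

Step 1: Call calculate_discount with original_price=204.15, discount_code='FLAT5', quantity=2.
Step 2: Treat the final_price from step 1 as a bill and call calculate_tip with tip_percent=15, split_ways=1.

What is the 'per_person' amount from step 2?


Step 1: calculate_discount(original_price=204.15, discount_code=FLAT5, quantity=2)
  original_total = 204.15 * 2 = 408.30
  FLAT5 = $5 flat: discount_amount = min(5.00, 408.30) = 5.00
  final_price = 408.30 - 5.00 = 403.30
  -> final_price = 403.30
Step 2: calculate_tip(bill_amount=403.3, tip_percent=15, split_ways=1)
  tip_amount = 403.3 * 15/100 = 60.495 -> 60.50
  total = 403.3 + 60.50 = 463.80
  per_person = 463.80 / 1 = 463.8 -> 463.80
  -> per_person = 463.80
$463.80


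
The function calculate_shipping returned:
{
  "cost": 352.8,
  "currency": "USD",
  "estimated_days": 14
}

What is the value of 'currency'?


USD


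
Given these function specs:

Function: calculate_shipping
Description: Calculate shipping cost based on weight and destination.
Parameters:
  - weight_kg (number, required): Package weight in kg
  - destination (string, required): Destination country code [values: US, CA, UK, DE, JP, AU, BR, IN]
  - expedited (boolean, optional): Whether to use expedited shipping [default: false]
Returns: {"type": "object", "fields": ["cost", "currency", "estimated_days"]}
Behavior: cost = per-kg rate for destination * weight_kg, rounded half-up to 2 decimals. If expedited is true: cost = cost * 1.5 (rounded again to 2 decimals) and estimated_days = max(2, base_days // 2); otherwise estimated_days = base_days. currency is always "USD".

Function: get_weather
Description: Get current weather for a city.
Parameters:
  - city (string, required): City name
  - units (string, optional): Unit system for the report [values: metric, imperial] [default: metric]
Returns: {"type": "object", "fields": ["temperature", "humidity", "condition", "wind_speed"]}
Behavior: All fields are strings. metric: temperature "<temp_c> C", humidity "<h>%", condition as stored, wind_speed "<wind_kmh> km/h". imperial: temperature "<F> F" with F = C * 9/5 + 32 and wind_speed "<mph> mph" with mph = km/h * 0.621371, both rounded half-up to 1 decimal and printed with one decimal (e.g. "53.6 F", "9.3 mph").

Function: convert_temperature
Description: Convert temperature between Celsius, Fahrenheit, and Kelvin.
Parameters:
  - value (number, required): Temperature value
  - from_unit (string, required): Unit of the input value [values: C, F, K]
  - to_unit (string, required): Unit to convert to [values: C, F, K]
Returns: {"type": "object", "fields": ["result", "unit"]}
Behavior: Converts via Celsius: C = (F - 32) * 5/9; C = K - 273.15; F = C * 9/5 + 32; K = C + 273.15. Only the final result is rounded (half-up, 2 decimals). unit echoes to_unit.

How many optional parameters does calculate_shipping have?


Parameters of calculate_shipping: weight_kg (required), destination (required), expedited (optional)
Optional count:
1


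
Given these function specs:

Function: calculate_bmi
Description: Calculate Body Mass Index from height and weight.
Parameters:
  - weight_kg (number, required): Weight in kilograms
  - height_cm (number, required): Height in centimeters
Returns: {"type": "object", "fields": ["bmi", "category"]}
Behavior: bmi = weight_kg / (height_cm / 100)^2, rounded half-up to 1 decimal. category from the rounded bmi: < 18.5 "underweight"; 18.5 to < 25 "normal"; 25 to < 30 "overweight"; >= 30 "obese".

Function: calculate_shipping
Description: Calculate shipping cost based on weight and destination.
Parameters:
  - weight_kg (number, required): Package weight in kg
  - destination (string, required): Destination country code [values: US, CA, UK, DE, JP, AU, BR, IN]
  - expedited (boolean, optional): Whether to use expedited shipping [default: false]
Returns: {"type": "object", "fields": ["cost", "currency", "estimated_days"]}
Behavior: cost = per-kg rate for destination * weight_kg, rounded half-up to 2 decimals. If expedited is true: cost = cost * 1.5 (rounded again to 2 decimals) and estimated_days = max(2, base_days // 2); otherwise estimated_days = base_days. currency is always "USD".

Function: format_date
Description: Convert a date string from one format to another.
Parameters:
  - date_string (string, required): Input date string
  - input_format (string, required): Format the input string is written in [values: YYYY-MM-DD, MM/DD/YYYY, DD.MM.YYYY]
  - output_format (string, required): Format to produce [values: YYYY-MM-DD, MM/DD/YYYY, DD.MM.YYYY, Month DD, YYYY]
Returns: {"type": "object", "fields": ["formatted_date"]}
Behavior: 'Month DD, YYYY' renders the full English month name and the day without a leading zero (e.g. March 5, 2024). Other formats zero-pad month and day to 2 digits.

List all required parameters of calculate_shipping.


Parameters of calculate_shipping and their required/optional flag:
  weight_kg: required
  destination: required
  expedited: optional
destination, weight_kg


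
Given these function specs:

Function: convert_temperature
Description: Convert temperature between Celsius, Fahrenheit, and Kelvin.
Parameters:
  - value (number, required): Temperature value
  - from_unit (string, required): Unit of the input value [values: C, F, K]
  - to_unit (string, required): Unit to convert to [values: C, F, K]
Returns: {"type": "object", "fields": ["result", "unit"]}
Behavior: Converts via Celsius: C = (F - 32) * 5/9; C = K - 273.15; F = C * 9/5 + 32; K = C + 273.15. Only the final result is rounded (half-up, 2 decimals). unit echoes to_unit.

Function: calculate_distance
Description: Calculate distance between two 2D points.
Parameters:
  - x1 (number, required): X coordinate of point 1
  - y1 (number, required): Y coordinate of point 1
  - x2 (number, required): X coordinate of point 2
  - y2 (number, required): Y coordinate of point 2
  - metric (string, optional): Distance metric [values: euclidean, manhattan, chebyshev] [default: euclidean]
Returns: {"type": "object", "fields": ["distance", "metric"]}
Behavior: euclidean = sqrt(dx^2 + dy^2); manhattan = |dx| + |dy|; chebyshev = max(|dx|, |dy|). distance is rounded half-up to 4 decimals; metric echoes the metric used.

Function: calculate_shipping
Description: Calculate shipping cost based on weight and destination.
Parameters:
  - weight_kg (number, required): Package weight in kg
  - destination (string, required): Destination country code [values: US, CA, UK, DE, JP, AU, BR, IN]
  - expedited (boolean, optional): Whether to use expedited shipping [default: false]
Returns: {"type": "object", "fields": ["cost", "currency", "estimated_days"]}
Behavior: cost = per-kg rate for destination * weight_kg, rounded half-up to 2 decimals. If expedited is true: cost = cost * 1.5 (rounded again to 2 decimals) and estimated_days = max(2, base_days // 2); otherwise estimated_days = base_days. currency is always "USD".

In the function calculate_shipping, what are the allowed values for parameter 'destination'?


The calculate_shipping spec declares:
  - destination (string, required): Destination country code [values: US, CA, UK, DE, JP, AU, BR, IN]
Allowed values:
US, CA, UK, DE, JP, AU, BR, IN


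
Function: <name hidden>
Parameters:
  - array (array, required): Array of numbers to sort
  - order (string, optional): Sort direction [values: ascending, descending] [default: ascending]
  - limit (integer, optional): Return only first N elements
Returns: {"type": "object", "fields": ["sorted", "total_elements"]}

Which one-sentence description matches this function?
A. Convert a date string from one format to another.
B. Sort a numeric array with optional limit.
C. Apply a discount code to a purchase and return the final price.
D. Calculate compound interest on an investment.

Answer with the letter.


Parameters array, order, limit and return ["sorted", "total_elements"] fit: Sort a numeric array with optional limit.
B


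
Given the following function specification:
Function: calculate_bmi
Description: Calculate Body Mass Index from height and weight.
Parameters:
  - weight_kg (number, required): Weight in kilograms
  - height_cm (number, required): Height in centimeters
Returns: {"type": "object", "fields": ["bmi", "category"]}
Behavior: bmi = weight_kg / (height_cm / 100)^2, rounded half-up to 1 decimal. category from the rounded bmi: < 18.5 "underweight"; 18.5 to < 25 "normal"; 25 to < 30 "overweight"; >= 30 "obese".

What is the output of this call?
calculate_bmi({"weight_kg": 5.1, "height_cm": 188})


height_m = 188 / 100 = 1.88
bmi = 5.1 / 1.88^2 = 5.1 / 3.5344 = 1.442961 -> 1.4
1.4 < 18.5 -> underweight
Output:
{"bmi": 1.4, "category": "underweight"}


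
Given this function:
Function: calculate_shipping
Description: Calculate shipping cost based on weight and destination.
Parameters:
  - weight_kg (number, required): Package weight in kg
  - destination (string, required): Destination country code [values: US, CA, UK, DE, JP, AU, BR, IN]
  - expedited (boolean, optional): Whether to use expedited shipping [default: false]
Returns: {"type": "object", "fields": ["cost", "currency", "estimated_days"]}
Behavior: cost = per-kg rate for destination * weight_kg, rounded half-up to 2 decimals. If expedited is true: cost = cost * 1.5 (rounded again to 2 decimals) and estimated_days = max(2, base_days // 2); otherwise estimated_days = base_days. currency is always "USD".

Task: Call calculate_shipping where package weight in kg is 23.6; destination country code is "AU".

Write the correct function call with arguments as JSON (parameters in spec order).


Mapping each described value to its parameter name:
  'Package weight in kg' -> weight_kg = 23.6
  'Destination country code' -> destination = "AU"
calculate_shipping({"weight_kg": 23.6, "destination": "AU"})


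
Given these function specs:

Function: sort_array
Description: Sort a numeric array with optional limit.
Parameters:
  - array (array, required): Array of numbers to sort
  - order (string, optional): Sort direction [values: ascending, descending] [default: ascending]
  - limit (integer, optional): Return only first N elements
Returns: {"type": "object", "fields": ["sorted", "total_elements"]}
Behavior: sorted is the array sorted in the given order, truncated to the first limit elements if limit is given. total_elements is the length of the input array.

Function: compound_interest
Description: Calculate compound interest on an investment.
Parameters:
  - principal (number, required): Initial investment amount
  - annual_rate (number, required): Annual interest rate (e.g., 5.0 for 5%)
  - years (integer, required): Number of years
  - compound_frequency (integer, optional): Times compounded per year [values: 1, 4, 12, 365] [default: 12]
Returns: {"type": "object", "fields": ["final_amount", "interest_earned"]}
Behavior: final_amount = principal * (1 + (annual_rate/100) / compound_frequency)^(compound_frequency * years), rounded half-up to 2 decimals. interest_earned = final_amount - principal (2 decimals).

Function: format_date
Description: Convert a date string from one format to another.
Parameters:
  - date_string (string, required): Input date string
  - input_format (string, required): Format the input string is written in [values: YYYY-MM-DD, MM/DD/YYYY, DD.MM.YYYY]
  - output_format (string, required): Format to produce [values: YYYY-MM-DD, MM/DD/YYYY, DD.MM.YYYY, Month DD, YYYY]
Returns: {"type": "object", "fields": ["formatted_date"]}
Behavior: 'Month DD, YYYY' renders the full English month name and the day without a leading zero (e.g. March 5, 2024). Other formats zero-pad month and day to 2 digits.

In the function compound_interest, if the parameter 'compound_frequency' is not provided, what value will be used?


The compound_interest spec declares:
  - compound_frequency (integer, optional): Times compounded per year [values: 1, 4, 12, 365] [default: 12]
Default:
12
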